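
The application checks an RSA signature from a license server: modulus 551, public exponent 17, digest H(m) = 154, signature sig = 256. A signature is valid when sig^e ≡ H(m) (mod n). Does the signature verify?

Squares mod 551: sig^1≡256, sig^2≡518, sig^4≡538, sig^8≡169, sig^16≡460
17 = 16 + 1, so sig^17 ≡ 460·256 ≡ 397 (mod 551)
The recovered value 397 does not match the digest 154.

does not verify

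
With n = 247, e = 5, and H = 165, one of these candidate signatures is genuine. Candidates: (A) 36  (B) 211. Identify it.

Candidate A: 36^2 = 1296 ≡ 61; 36^4 ≡ 61^2 = 3721 ≡ 16; 5 = 4 + 1, so 36^5 ≡ 16·36 ≡ 82 (mod 247)
Candidate B: 211^2 = 44521 ≡ 61; 211^4 ≡ 61^2 = 3721 ≡ 16; 5 = 4 + 1, so 211^5 ≡ 16·211 ≡ 165 (mod 247)
  → matches H = 165

B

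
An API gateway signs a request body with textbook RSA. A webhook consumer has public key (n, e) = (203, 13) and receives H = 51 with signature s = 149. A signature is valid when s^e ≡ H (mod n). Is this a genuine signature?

s^2 ≡ 149^2 = 22201 ≡ 74
s^4 ≡ 74^2 = 5476 ≡ 198
s^8 ≡ 198^2 = 39204 ≡ 25
13 = 8 + 4 + 1, so s^13 ≡ 25·198·149 ≡ 51 (mod 203)
Since 51 equals the digest 51, verification succeeds.

genuine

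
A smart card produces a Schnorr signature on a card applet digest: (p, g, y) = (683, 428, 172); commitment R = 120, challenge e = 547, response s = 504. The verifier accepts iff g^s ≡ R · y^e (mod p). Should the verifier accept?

g^s mod p:
Squares mod 683: 428^1≡428, 428^2≡140, 428^4≡476, 428^8≡503, 428^16≡299, 428^32≡611, 428^64≡403, 428^128≡538, 428^256≡535
504 = 256 + 128 + 64 + 32 + 16 + 8, so 428^504 ≡ 535·538·403·611·299·503 ≡ 364 (mod 683)
R · y^e mod p:
Squares mod 683: 172^1≡172, 172^2≡215, 172^4≡464, 172^8≡151, 172^16≡262, 172^32≡344, 172^64≡177, 172^128≡594, 172^256≡408, 172^512≡495
547 = 512 + 32 + 2 + 1, so 172^547 ≡ 495·344·215·172 ≡ 384 (mod 683)
120·384 = 46080 ≡ 319 (mod 683)
364 ≠ 319; the check fails.

reject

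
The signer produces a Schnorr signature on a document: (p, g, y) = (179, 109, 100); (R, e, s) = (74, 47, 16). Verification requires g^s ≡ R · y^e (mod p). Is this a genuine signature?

forged

g^s mod p:
109^16 mod 179 = 110
R · y^e mod p:
100^47 mod 179 = 61
74·61 = 4514 ≡ 39 (mod 179)
110 ≠ 39; the check fails.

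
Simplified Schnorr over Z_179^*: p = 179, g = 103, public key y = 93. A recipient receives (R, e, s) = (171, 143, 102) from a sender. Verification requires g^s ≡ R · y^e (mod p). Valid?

yes

g^s mod p:
103^2 = 10609 ≡ 48
103^4 ≡ 48^2 = 2304 ≡ 156
103^8 ≡ 156^2 = 24336 ≡ 171
103^16 ≡ 171^2 = 29241 ≡ 64
103^32 ≡ 64^2 = 4096 ≡ 158
103^64 ≡ 158^2 = 24964 ≡ 83
102 = 64 + 32 + 4 + 2, so 103^102 ≡ 83·158·156·48 ≡ 22 (mod 179)
R · y^e mod p:
93^2 = 8649 ≡ 57
93^4 ≡ 57^2 = 3249 ≡ 27
93^8 ≡ 27^2 = 729 ≡ 13
93^16 ≡ 13^2 = 169
93^32 ≡ 169^2 = 28561 ≡ 100
93^64 ≡ 100^2 = 10000 ≡ 155
93^128 ≡ 155^2 = 24025 ≡ 39
143 = 128 + 8 + 4 + 2 + 1, so 93^143 ≡ 39·13·27·57·93 ≡ 42 (mod 179)
171·42 = 7182 ≡ 22 (mod 179)
22 ≡ 22 (mod 179); signature holds.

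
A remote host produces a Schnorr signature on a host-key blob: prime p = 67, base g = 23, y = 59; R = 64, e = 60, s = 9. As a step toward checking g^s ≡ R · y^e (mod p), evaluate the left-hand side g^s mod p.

23^2 = 529 ≡ 60
23^4 ≡ 60^2 = 3600 ≡ 49
23^8 ≡ 49^2 = 2401 ≡ 56
9 = 8 + 1, so 23^9 ≡ 56·23 ≡ 15 (mod 67)

15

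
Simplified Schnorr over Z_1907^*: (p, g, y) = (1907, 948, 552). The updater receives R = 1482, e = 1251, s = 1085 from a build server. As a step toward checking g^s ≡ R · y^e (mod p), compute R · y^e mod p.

1373

Squares mod 1907: 552^1≡552, 552^2≡1491, 552^4≡1426, 552^8≡614, 552^16≡1317, 552^32≡1026, 552^64≡12, 552^128≡144, 552^256≡1666, 552^512≡871, 552^1024≡1562
1251 = 1024 + 128 + 64 + 32 + 2 + 1, so 552^1251 ≡ 1562·144·12·1026·1491·552 ≡ 957 (mod 1907)
R · y^e ≡ 1482·957 = 1418274 ≡ 1373 (mod 1907)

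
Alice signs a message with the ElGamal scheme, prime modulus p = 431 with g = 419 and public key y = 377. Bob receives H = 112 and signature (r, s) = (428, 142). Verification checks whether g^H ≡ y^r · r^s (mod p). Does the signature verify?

verifies

Left side g^H mod p:
Squares mod 431: 419^1≡419, 419^2≡144, 419^4≡48, 419^8≡149, 419^16≡220, 419^32≡128, 419^64≡6
112 = 64 + 32 + 16, so 419^112 ≡ 6·128·220 ≡ 8 (mod 431)
Right side y^r · r^s mod p:
Squares mod 431: 377^1≡377, 377^2≡330, 377^4≡288, 377^8≡192, 377^16≡229, 377^32≡290, 377^64≡55, 377^128≡8, 377^256≡64
428 = 256 + 128 + 32 + 8 + 4, so 377^428 ≡ 64·8·290·192·288 ≡ 64 (mod 431)
Squares mod 431: 428^1≡428, 428^2≡9, 428^4≡81, 428^8≡96, 428^16≡165, 428^32≡72, 428^64≡12, 428^128≡144
142 = 128 + 8 + 4 + 2, so 428^142 ≡ 144·96·81·9 ≡ 54 (mod 431)
64·54 = 3456 ≡ 8 (mod 431)
8 ≡ 8 (mod 431), so the signature is genuine.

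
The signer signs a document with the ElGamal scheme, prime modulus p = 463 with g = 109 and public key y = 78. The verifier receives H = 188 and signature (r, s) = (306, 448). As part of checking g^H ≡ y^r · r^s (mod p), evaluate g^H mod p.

173

109^2 = 11881 ≡ 306
109^4 ≡ 306^2 = 93636 ≡ 110
109^8 ≡ 110^2 = 12100 ≡ 62
109^16 ≡ 62^2 = 3844 ≡ 140
109^32 ≡ 140^2 = 19600 ≡ 154
109^64 ≡ 154^2 = 23716 ≡ 103
109^128 ≡ 103^2 = 10609 ≡ 423
188 = 128 + 32 + 16 + 8 + 4, so 109^188 ≡ 423·154·140·62·110 ≡ 173 (mod 463)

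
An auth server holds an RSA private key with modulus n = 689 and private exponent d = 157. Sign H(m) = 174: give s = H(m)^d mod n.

174

(H(m))^2 ≡ 174^2 = 30276 ≡ 649
(H(m))^4 ≡ 649^2 = 421201 ≡ 222
(H(m))^8 ≡ 222^2 = 49284 ≡ 365
(H(m))^16 ≡ 365^2 = 133225 ≡ 248
(H(m))^32 ≡ 248^2 = 61504 ≡ 183
(H(m))^64 ≡ 183^2 = 33489 ≡ 417
(H(m))^128 ≡ 417^2 = 173889 ≡ 261
157 = 128 + 16 + 8 + 4 + 1, so (H(m))^157 ≡ 261·248·365·222·174 ≡ 174 (mod 689)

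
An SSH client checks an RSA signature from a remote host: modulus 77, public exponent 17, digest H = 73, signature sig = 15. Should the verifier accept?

sig^17 mod 77 = 71
The recovered value 71 does not match the digest 73.

reject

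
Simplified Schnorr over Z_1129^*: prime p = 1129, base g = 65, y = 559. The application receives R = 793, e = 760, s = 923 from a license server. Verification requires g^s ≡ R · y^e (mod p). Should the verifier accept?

g^s mod p:
Squares mod 1129: 65^1≡65, 65^2≡838, 65^4≡6, 65^8≡36, 65^16≡167, 65^32≡793, 65^64≡1125, 65^128≡16, 65^256≡256, 65^512≡54
923 = 512 + 256 + 128 + 16 + 8 + 2 + 1, so 65^923 ≡ 54·256·16·167·36·838·65 ≡ 173 (mod 1129)
R · y^e mod p:
Squares mod 1129: 559^1≡559, 559^2≡877, 559^4≡280, 559^8≡499, 559^16≡621, 559^32≡652, 559^64≡600, 559^128≡978, 559^256≡221, 559^512≡294
760 = 512 + 128 + 64 + 32 + 16 + 8, so 559^760 ≡ 294·978·600·652·621·499 ≡ 499 (mod 1129)
793·499 = 395707 ≡ 557 (mod 1129)
173 ≠ 557; the check fails.

reject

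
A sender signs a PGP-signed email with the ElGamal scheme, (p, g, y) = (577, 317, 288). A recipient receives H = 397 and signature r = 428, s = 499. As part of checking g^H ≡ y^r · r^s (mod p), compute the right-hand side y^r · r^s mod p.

288^2 = 82944 ≡ 433
288^4 ≡ 433^2 = 187489 ≡ 541
288^8 ≡ 541^2 = 292681 ≡ 142
288^16 ≡ 142^2 = 20164 ≡ 546
288^32 ≡ 546^2 = 298116 ≡ 384
288^64 ≡ 384^2 = 147456 ≡ 321
288^128 ≡ 321^2 = 103041 ≡ 335
288^256 ≡ 335^2 = 112225 ≡ 287
428 = 256 + 128 + 32 + 8 + 4, so 288^428 ≡ 287·335·384·142·541 ≡ 16 (mod 577)
428^2 = 183184 ≡ 275
428^4 ≡ 275^2 = 75625 ≡ 38
428^8 ≡ 38^2 = 1444 ≡ 290
428^16 ≡ 290^2 = 84100 ≡ 435
428^32 ≡ 435^2 = 189225 ≡ 546
428^64 ≡ 546^2 = 298116 ≡ 384
428^128 ≡ 384^2 = 147456 ≡ 321
428^256 ≡ 321^2 = 103041 ≡ 335
499 = 256 + 128 + 64 + 32 + 16 + 2 + 1, so 428^499 ≡ 335·321·384·546·435·275·428 ≡ 390 (mod 577)
y^r · r^s ≡ 16·390 = 6240 ≡ 470 (mod 577)

470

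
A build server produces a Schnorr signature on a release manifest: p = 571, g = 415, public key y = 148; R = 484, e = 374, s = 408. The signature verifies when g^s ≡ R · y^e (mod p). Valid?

yes

g^s mod p:
415^2 = 172225 ≡ 354
415^4 ≡ 354^2 = 125316 ≡ 267
415^8 ≡ 267^2 = 71289 ≡ 485
415^16 ≡ 485^2 = 235225 ≡ 544
415^32 ≡ 544^2 = 295936 ≡ 158
415^64 ≡ 158^2 = 24964 ≡ 411
415^128 ≡ 411^2 = 168921 ≡ 476
415^256 ≡ 476^2 = 226576 ≡ 460
408 = 256 + 128 + 16 + 8, so 415^408 ≡ 460·476·544·485 ≡ 439 (mod 571)
R · y^e mod p:
148^2 = 21904 ≡ 206
148^4 ≡ 206^2 = 42436 ≡ 182
148^8 ≡ 182^2 = 33124 ≡ 6
148^16 ≡ 6^2 = 36
148^32 ≡ 36^2 = 1296 ≡ 154
148^64 ≡ 154^2 = 23716 ≡ 305
148^128 ≡ 305^2 = 93025 ≡ 523
148^256 ≡ 523^2 = 273529 ≡ 20
374 = 256 + 64 + 32 + 16 + 4 + 2, so 148^374 ≡ 20·305·154·36·182·206 ≡ 415 (mod 571)
484·415 = 200860 ≡ 439 (mod 571)
439 ≡ 439 (mod 571); signature holds.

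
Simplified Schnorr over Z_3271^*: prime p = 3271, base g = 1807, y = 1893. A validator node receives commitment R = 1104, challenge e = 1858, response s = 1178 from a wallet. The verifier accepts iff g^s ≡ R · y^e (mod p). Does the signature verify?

g^s mod p:
1807^2 = 3265249 ≡ 791
1807^4 ≡ 791^2 = 625681 ≡ 920
1807^8 ≡ 920^2 = 846400 ≡ 2482
1807^16 ≡ 2482^2 = 6160324 ≡ 1031
1807^32 ≡ 1031^2 = 1062961 ≡ 3157
1807^64 ≡ 3157^2 = 9966649 ≡ 3183
1807^128 ≡ 3183^2 = 10131489 ≡ 1202
1807^256 ≡ 1202^2 = 1444804 ≡ 2293
1807^512 ≡ 2293^2 = 5257849 ≡ 1352
1807^1024 ≡ 1352^2 = 1827904 ≡ 2686
1178 = 1024 + 128 + 16 + 8 + 2, so 1807^1178 ≡ 2686·1202·1031·2482·791 ≡ 1828 (mod 3271)
R · y^e mod p:
1893^2 = 3583449 ≡ 1704
1893^4 ≡ 1704^2 = 2903616 ≡ 2239
1893^8 ≡ 2239^2 = 5013121 ≡ 1949
1893^16 ≡ 1949^2 = 3798601 ≡ 970
1893^32 ≡ 970^2 = 940900 ≡ 2123
1893^64 ≡ 2123^2 = 4507129 ≡ 2962
1893^128 ≡ 2962^2 = 8773444 ≡ 622
1893^256 ≡ 622^2 = 386884 ≡ 906
1893^512 ≡ 906^2 = 820836 ≡ 3086
1893^1024 ≡ 3086^2 = 9523396 ≡ 1515
1858 = 1024 + 512 + 256 + 64 + 2, so 1893^1858 ≡ 1515·3086·906·2962·1704 ≡ 2482 (mod 3271)
1104·2482 = 2740128 ≡ 2301 (mod 3271)
1828 ≠ 2301; the check fails.

does not verify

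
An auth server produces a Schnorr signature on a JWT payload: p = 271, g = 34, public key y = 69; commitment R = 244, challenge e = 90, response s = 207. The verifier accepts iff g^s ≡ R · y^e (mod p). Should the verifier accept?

accept

g^s mod p:
34^2 = 1156 ≡ 72
34^4 ≡ 72^2 = 5184 ≡ 35
34^8 ≡ 35^2 = 1225 ≡ 141
34^16 ≡ 141^2 = 19881 ≡ 98
34^32 ≡ 98^2 = 9604 ≡ 119
34^64 ≡ 119^2 = 14161 ≡ 69
34^128 ≡ 69^2 = 4761 ≡ 154
207 = 128 + 64 + 8 + 4 + 2 + 1, so 34^207 ≡ 154·69·141·35·72·34 ≡ 244 (mod 271)
R · y^e mod p:
69^2 = 4761 ≡ 154
69^4 ≡ 154^2 = 23716 ≡ 139
69^8 ≡ 139^2 = 19321 ≡ 80
69^16 ≡ 80^2 = 6400 ≡ 167
69^32 ≡ 167^2 = 27889 ≡ 247
69^64 ≡ 247^2 = 61009 ≡ 34
90 = 64 + 16 + 8 + 2, so 69^90 ≡ 34·167·80·154 ≡ 1 (mod 271)
244·1 = 244 ≡ 244 (mod 271)
244 ≡ 244 (mod 271); signature holds.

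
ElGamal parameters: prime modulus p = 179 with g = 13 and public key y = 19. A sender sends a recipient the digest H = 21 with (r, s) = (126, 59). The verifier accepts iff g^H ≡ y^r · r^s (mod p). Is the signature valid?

invalid

Left side g^H mod p:
13^21 mod 179 = 43
Right side y^r · r^s mod p:
19^126 mod 179 = 36
126^59 mod 179 = 3
36·3 = 108 ≡ 108 (mod 179)
43 ≠ 108, so verification fails.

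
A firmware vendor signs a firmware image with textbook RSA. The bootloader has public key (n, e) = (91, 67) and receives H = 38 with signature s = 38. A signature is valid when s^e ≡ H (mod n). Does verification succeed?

Squares mod 91: s^1≡38, s^2≡79, s^4≡53, s^8≡79, s^16≡53, s^32≡79, s^64≡53
67 = 64 + 2 + 1, so s^67 ≡ 53·79·38 ≡ 38 (mod 91)
Since 38 equals the digest 38, verification succeeds.

passes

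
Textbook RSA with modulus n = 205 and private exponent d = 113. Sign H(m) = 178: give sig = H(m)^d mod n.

178

(H(m))^113 mod 205 = 178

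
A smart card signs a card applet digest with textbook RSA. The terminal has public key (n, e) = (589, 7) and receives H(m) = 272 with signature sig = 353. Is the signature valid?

invalid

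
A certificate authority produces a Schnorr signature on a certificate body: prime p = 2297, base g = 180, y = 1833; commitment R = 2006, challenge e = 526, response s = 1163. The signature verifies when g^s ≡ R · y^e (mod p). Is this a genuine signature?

genuine

g^s mod p:
180^2 = 32400 ≡ 242
180^4 ≡ 242^2 = 58564 ≡ 1139
180^8 ≡ 1139^2 = 1297321 ≡ 1813
180^16 ≡ 1813^2 = 3286969 ≡ 2259
180^32 ≡ 2259^2 = 5103081 ≡ 1444
180^64 ≡ 1444^2 = 2085136 ≡ 1757
180^128 ≡ 1757^2 = 3087049 ≡ 2178
180^256 ≡ 2178^2 = 4743684 ≡ 379
180^512 ≡ 379^2 = 143641 ≡ 1227
180^1024 ≡ 1227^2 = 1505529 ≡ 994
1163 = 1024 + 128 + 8 + 2 + 1, so 180^1163 ≡ 994·2178·1813·242·180 ≡ 332 (mod 2297)
R · y^e mod p:
1833^2 = 3359889 ≡ 1675
1833^4 ≡ 1675^2 = 2805625 ≡ 988
1833^8 ≡ 988^2 = 976144 ≡ 2216
1833^16 ≡ 2216^2 = 4910656 ≡ 1967
1833^32 ≡ 1967^2 = 3869089 ≡ 941
1833^64 ≡ 941^2 = 885481 ≡ 1136
1833^128 ≡ 1136^2 = 1290496 ≡ 1879
1833^256 ≡ 1879^2 = 3530641 ≡ 152
1833^512 ≡ 152^2 = 23104 ≡ 134
526 = 512 + 8 + 4 + 2, so 1833^526 ≡ 134·2216·988·1675 ≡ 433 (mod 2297)
2006·433 = 868598 ≡ 332 (mod 2297)
332 ≡ 332 (mod 2297); signature holds.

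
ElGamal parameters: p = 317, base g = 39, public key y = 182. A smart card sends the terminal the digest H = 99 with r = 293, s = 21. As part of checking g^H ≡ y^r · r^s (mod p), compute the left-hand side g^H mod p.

123

Squares mod 317: 39^1≡39, 39^2≡253, 39^4≡292, 39^8≡308, 39^16≡81, 39^32≡221, 39^64≡23
99 = 64 + 32 + 2 + 1, so 39^99 ≡ 23·221·253·39 ≡ 123 (mod 317)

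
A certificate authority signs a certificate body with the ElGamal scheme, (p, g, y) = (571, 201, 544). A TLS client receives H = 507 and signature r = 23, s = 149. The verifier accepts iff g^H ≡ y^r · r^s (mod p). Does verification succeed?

Left side g^H mod p:
201^2 = 40401 ≡ 431
201^4 ≡ 431^2 = 185761 ≡ 186
201^8 ≡ 186^2 = 34596 ≡ 336
201^16 ≡ 336^2 = 112896 ≡ 409
201^32 ≡ 409^2 = 167281 ≡ 549
201^64 ≡ 549^2 = 301401 ≡ 484
201^128 ≡ 484^2 = 234256 ≡ 146
201^256 ≡ 146^2 = 21316 ≡ 189
507 = 256 + 128 + 64 + 32 + 16 + 8 + 2 + 1, so 201^507 ≡ 189·146·484·549·409·336·431·201 ≡ 549 (mod 571)
Right side y^r · r^s mod p:
544^2 = 295936 ≡ 158
544^4 ≡ 158^2 = 24964 ≡ 411
544^8 ≡ 411^2 = 168921 ≡ 476
544^16 ≡ 476^2 = 226576 ≡ 460
23 = 16 + 4 + 2 + 1, so 544^23 ≡ 460·411·158·544 ≡ 117 (mod 571)
23^2 = 529
23^4 ≡ 529^2 = 279841 ≡ 51
23^8 ≡ 51^2 = 2601 ≡ 317
23^16 ≡ 317^2 = 100489 ≡ 564
23^32 ≡ 564^2 = 318096 ≡ 49
23^64 ≡ 49^2 = 2401 ≡ 117
23^128 ≡ 117^2 = 13689 ≡ 556
149 = 128 + 16 + 4 + 1, so 23^149 ≡ 556·564·51·23 ≡ 400 (mod 571)
117·400 = 46800 ≡ 549 (mod 571)
549 ≡ 549 (mod 571), so the signature is genuine.

passes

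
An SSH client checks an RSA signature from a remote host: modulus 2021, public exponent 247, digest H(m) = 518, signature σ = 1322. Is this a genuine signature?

σ^2 ≡ 1322^2 = 1747684 ≡ 1540
σ^4 ≡ 1540^2 = 2371600 ≡ 967
σ^8 ≡ 967^2 = 935089 ≡ 1387
σ^16 ≡ 1387^2 = 1923769 ≡ 1798
σ^32 ≡ 1798^2 = 3232804 ≡ 1225
σ^64 ≡ 1225^2 = 1500625 ≡ 1043
σ^128 ≡ 1043^2 = 1087849 ≡ 551
247 = 128 + 64 + 32 + 16 + 4 + 2 + 1, so σ^247 ≡ 551·1043·1225·1798·967·1540·1322 ≡ 1341 (mod 2021)
1341 ≠ 518, so verification fails.

forged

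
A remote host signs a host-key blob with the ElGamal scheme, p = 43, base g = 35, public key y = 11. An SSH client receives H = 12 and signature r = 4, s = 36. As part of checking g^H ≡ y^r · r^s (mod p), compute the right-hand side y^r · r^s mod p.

11^2 = 121 ≡ 35
11^4 ≡ 35^2 = 1225 ≡ 21
4^2 = 16
4^4 ≡ 16^2 = 256 ≡ 41
4^8 ≡ 41^2 = 1681 ≡ 4
4^16 ≡ 4^2 = 16
4^32 ≡ 16^2 = 256 ≡ 41
36 = 32 + 4, so 4^36 ≡ 41·41 ≡ 4 (mod 43)
y^r · r^s ≡ 21·4 = 84 ≡ 41 (mod 43)

41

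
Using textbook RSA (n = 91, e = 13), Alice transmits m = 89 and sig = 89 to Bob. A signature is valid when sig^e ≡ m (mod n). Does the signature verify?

sig^2 ≡ 89^2 = 7921 ≡ 4
sig^4 ≡ 4^2 = 16
sig^8 ≡ 16^2 = 256 ≡ 74
13 = 8 + 4 + 1, so sig^13 ≡ 74·16·89 ≡ 89 (mod 91)
sig^13 mod 91 = 89 matches m.

verifies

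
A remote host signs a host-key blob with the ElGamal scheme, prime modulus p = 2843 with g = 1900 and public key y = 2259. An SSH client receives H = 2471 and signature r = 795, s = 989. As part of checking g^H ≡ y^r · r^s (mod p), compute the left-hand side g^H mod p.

560

1900^2 = 3610000 ≡ 2233
1900^4 ≡ 2233^2 = 4986289 ≡ 2510
1900^8 ≡ 2510^2 = 6300100 ≡ 12
1900^16 ≡ 12^2 = 144
1900^32 ≡ 144^2 = 20736 ≡ 835
1900^64 ≡ 835^2 = 697225 ≡ 690
1900^128 ≡ 690^2 = 476100 ≡ 1319
1900^256 ≡ 1319^2 = 1739761 ≡ 2688
1900^512 ≡ 2688^2 = 7225344 ≡ 1281
1900^1024 ≡ 1281^2 = 1640961 ≡ 550
1900^2048 ≡ 550^2 = 302500 ≡ 1142
2471 = 2048 + 256 + 128 + 32 + 4 + 2 + 1, so 1900^2471 ≡ 1142·2688·1319·835·2510·2233·1900 ≡ 560 (mod 2843)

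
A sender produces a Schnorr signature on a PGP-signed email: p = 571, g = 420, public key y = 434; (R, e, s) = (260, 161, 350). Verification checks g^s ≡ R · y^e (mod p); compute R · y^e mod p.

231

434^2 = 188356 ≡ 497
434^4 ≡ 497^2 = 247009 ≡ 337
434^8 ≡ 337^2 = 113569 ≡ 511
434^16 ≡ 511^2 = 261121 ≡ 174
434^32 ≡ 174^2 = 30276 ≡ 13
434^64 ≡ 13^2 = 169
434^128 ≡ 169^2 = 28561 ≡ 11
161 = 128 + 32 + 1, so 434^161 ≡ 11·13·434 ≡ 394 (mod 571)
R · y^e ≡ 260·394 = 102440 ≡ 231 (mod 571)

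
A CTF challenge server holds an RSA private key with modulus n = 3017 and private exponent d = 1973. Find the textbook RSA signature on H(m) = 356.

979

(H(m))^2 ≡ 356^2 = 126736 ≡ 22
(H(m))^4 ≡ 22^2 = 484
(H(m))^8 ≡ 484^2 = 234256 ≡ 1947
(H(m))^16 ≡ 1947^2 = 3790809 ≡ 1457
(H(m))^32 ≡ 1457^2 = 2122849 ≡ 1898
(H(m))^64 ≡ 1898^2 = 3602404 ≡ 106
(H(m))^128 ≡ 106^2 = 11236 ≡ 2185
(H(m))^256 ≡ 2185^2 = 4774225 ≡ 1331
(H(m))^512 ≡ 1331^2 = 1771561 ≡ 582
(H(m))^1024 ≡ 582^2 = 338724 ≡ 820
1973 = 1024 + 512 + 256 + 128 + 32 + 16 + 4 + 1, so (H(m))^1973 ≡ 820·582·1331·2185·1898·1457·484·356 ≡ 979 (mod 3017)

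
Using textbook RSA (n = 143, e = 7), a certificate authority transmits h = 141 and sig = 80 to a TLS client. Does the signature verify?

sig^7 mod 143 = 141
Since 141 equals the digest 141, verification succeeds.

verifies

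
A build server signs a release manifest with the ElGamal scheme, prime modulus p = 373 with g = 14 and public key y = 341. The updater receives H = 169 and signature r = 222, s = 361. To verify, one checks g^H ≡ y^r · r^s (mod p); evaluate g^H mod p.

174

14^2 = 196
14^4 ≡ 196^2 = 38416 ≡ 370
14^8 ≡ 370^2 = 136900 ≡ 9
14^16 ≡ 9^2 = 81
14^32 ≡ 81^2 = 6561 ≡ 220
14^64 ≡ 220^2 = 48400 ≡ 283
14^128 ≡ 283^2 = 80089 ≡ 267
169 = 128 + 32 + 8 + 1, so 14^169 ≡ 267·220·9·14 ≡ 174 (mod 373)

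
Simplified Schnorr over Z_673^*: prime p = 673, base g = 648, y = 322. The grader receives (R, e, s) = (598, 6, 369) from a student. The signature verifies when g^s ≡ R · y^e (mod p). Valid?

no

g^s mod p:
648^369 mod 673 = 410
R · y^e mod p:
322^6 mod 673 = 58
598·58 = 34684 ≡ 361 (mod 673)
410 ≠ 361; the check fails.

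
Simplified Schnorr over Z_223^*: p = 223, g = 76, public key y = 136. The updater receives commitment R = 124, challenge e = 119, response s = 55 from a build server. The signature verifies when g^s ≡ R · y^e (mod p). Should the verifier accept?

reject

g^s mod p:
Squares mod 223: 76^1≡76, 76^2≡201, 76^4≡38, 76^8≡106, 76^16≡86, 76^32≡37
55 = 32 + 16 + 4 + 2 + 1, so 76^55 ≡ 37·86·38·201·76 ≡ 25 (mod 223)
R · y^e mod p:
Squares mod 223: 136^1≡136, 136^2≡210, 136^4≡169, 136^8≡17, 136^16≡66, 136^32≡119, 136^64≡112
119 = 64 + 32 + 16 + 4 + 2 + 1, so 136^119 ≡ 112·119·66·169·210·136 ≡ 17 (mod 223)
124·17 = 2108 ≡ 101 (mod 223)
25 ≠ 101; the check fails.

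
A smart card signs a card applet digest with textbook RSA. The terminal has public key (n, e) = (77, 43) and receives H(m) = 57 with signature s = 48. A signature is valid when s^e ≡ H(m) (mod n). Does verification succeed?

fails

s^43 mod 77 = 20
20 ≠ 57, so verification fails.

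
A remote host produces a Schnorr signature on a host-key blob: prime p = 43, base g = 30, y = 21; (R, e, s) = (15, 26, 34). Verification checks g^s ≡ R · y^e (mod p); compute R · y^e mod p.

17

Squares mod 43: 21^1≡21, 21^2≡11, 21^4≡35, 21^8≡21, 21^16≡11
26 = 16 + 8 + 2, so 21^26 ≡ 11·21·11 ≡ 4 (mod 43)
R · y^e ≡ 15·4 = 60 ≡ 17 (mod 43)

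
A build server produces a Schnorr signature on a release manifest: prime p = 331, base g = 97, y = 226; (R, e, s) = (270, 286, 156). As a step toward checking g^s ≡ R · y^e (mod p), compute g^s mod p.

157

97^2 = 9409 ≡ 141
97^4 ≡ 141^2 = 19881 ≡ 21
97^8 ≡ 21^2 = 441 ≡ 110
97^16 ≡ 110^2 = 12100 ≡ 184
97^32 ≡ 184^2 = 33856 ≡ 94
97^64 ≡ 94^2 = 8836 ≡ 230
97^128 ≡ 230^2 = 52900 ≡ 271
156 = 128 + 16 + 8 + 4, so 97^156 ≡ 271·184·110·21 ≡ 157 (mod 331)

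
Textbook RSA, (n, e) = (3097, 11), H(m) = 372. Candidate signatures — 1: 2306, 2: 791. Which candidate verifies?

1

Candidate 1: 2306^2 = 5317636 ≡ 87; 2306^4 ≡ 87^2 = 7569 ≡ 1375; 2306^8 ≡ 1375^2 = 1890625 ≡ 1455; 11 = 8 + 2 + 1, so 2306^11 ≡ 1455·87·2306 ≡ 372 (mod 3097)
  → matches H(m) = 372
Candidate 2: 791^2 = 625681 ≡ 87; 791^4 ≡ 87^2 = 7569 ≡ 1375; 791^8 ≡ 1375^2 = 1890625 ≡ 1455; 11 = 8 + 2 + 1, so 791^11 ≡ 1455·87·791 ≡ 2725 (mod 3097)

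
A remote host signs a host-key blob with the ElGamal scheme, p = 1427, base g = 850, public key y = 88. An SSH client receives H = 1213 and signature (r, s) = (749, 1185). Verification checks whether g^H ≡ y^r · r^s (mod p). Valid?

Left side g^H mod p:
850^2 = 722500 ≡ 438
850^4 ≡ 438^2 = 191844 ≡ 626
850^8 ≡ 626^2 = 391876 ≡ 878
850^16 ≡ 878^2 = 770884 ≡ 304
850^32 ≡ 304^2 = 92416 ≡ 1088
850^64 ≡ 1088^2 = 1183744 ≡ 761
850^128 ≡ 761^2 = 579121 ≡ 1186
850^256 ≡ 1186^2 = 1406596 ≡ 1001
850^512 ≡ 1001^2 = 1002001 ≡ 247
850^1024 ≡ 247^2 = 61009 ≡ 1075
1213 = 1024 + 128 + 32 + 16 + 8 + 4 + 1, so 850^1213 ≡ 1075·1186·1088·304·878·626·850 ≡ 740 (mod 1427)
Right side y^r · r^s mod p:
88^2 = 7744 ≡ 609
88^4 ≡ 609^2 = 370881 ≡ 1288
88^8 ≡ 1288^2 = 1658944 ≡ 770
88^16 ≡ 770^2 = 592900 ≡ 695
88^32 ≡ 695^2 = 483025 ≡ 699
88^64 ≡ 699^2 = 488601 ≡ 567
88^128 ≡ 567^2 = 321489 ≡ 414
88^256 ≡ 414^2 = 171396 ≡ 156
88^512 ≡ 156^2 = 24336 ≡ 77
749 = 512 + 128 + 64 + 32 + 8 + 4 + 1, so 88^749 ≡ 77·414·567·699·770·1288·88 ≡ 125 (mod 1427)
749^2 = 561001 ≡ 190
749^4 ≡ 190^2 = 36100 ≡ 425
749^8 ≡ 425^2 = 180625 ≡ 823
749^16 ≡ 823^2 = 677329 ≡ 931
749^32 ≡ 931^2 = 866761 ≡ 572
749^64 ≡ 572^2 = 327184 ≡ 401
749^128 ≡ 401^2 = 160801 ≡ 977
749^256 ≡ 977^2 = 954529 ≡ 1293
749^512 ≡ 1293^2 = 1671849 ≡ 832
749^1024 ≡ 832^2 = 692224 ≡ 129
1185 = 1024 + 128 + 32 + 1, so 749^1185 ≡ 129·977·572·749 ≡ 61 (mod 1427)
125·61 = 7625 ≡ 490 (mod 1427)
740 ≠ 490, so verification fails.

no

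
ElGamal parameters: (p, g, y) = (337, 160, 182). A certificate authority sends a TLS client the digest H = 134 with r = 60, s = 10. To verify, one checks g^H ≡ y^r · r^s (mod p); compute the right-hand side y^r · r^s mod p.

323

Squares mod 337: 182^1≡182, 182^2≡98, 182^4≡168, 182^8≡253, 182^16≡316, 182^32≡104
60 = 32 + 16 + 8 + 4, so 182^60 ≡ 104·316·253·168 ≡ 273 (mod 337)
Squares mod 337: 60^1≡60, 60^2≡230, 60^4≡328, 60^8≡81
10 = 8 + 2, so 60^10 ≡ 81·230 ≡ 95 (mod 337)
y^r · r^s ≡ 273·95 = 25935 ≡ 323 (mod 337)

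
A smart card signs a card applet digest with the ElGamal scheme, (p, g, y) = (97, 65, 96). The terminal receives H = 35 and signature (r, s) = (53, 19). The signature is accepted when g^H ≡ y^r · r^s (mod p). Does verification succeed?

passes

Left side g^H mod p:
65^35 mod 97 = 31
Right side y^r · r^s mod p:
96^53 mod 97 = 96
53^19 mod 97 = 66
96·66 = 6336 ≡ 31 (mod 97)
31 ≡ 31 (mod 97), so the signature is genuine.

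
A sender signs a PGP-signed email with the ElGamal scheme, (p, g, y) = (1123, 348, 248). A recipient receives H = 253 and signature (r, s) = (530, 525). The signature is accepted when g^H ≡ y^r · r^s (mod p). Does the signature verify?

verifies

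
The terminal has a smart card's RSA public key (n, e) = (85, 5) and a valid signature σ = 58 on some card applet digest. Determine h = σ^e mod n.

28

σ^5 mod 85 = 28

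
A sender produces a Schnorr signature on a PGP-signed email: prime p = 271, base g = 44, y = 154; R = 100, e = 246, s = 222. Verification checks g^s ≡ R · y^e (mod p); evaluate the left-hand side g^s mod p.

44^222 mod 271 = 268

268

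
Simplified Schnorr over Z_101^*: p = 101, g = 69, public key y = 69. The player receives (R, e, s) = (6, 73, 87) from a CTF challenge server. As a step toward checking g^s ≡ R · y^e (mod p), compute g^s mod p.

62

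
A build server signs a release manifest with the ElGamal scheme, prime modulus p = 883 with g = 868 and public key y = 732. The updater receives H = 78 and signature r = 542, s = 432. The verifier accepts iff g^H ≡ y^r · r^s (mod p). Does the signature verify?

does not verify

Left side g^H mod p:
868^2 = 753424 ≡ 225
868^4 ≡ 225^2 = 50625 ≡ 294
868^8 ≡ 294^2 = 86436 ≡ 785
868^16 ≡ 785^2 = 616225 ≡ 774
868^32 ≡ 774^2 = 599076 ≡ 402
868^64 ≡ 402^2 = 161604 ≡ 15
78 = 64 + 8 + 4 + 2, so 868^78 ≡ 15·785·294·225 ≡ 758 (mod 883)
Right side y^r · r^s mod p:
732^2 = 535824 ≡ 726
732^4 ≡ 726^2 = 527076 ≡ 808
732^8 ≡ 808^2 = 652864 ≡ 327
732^16 ≡ 327^2 = 106929 ≡ 86
732^32 ≡ 86^2 = 7396 ≡ 332
732^64 ≡ 332^2 = 110224 ≡ 732
732^128 ≡ 732^2 = 535824 ≡ 726
732^256 ≡ 726^2 = 527076 ≡ 808
732^512 ≡ 808^2 = 652864 ≡ 327
542 = 512 + 16 + 8 + 4 + 2, so 732^542 ≡ 327·86·327·808·726 ≡ 259 (mod 883)
542^2 = 293764 ≡ 608
542^4 ≡ 608^2 = 369664 ≡ 570
542^8 ≡ 570^2 = 324900 ≡ 839
542^16 ≡ 839^2 = 703921 ≡ 170
542^32 ≡ 170^2 = 28900 ≡ 644
542^64 ≡ 644^2 = 414736 ≡ 609
542^128 ≡ 609^2 = 370881 ≡ 21
542^256 ≡ 21^2 = 441
432 = 256 + 128 + 32 + 16, so 542^432 ≡ 441·21·644·170 ≡ 126 (mod 883)
259·126 = 32634 ≡ 846 (mod 883)
758 ≠ 846, so verification fails.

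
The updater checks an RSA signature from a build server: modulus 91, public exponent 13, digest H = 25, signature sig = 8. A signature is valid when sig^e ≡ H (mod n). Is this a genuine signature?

sig^13 mod 91 = 8
sig^13 mod 91 = 8, but H = 25.

forged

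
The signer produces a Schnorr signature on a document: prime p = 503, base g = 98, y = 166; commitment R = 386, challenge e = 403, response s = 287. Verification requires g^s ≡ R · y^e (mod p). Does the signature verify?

does not verify

g^s mod p:
Squares mod 503: 98^1≡98, 98^2≡47, 98^4≡197, 98^8≡78, 98^16≡48, 98^32≡292, 98^64≡257, 98^128≡156, 98^256≡192
287 = 256 + 16 + 8 + 4 + 2 + 1, so 98^287 ≡ 192·48·78·197·47·98 ≡ 182 (mod 503)
R · y^e mod p:
Squares mod 503: 166^1≡166, 166^2≡394, 166^4≡312, 166^8≡265, 166^16≡308, 166^32≡300, 166^64≡466, 166^128≡363, 166^256≡486
403 = 256 + 128 + 16 + 2 + 1, so 166^403 ≡ 486·363·308·394·166 ≡ 354 (mod 503)
386·354 = 136644 ≡ 331 (mod 503)
182 ≠ 331; the check fails.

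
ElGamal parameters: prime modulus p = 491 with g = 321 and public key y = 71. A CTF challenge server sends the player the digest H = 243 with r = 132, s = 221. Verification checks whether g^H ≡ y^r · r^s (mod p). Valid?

no

Left side g^H mod p:
321^2 = 103041 ≡ 422
321^4 ≡ 422^2 = 178084 ≡ 342
321^8 ≡ 342^2 = 116964 ≡ 106
321^16 ≡ 106^2 = 11236 ≡ 434
321^32 ≡ 434^2 = 188356 ≡ 303
321^64 ≡ 303^2 = 91809 ≡ 483
321^128 ≡ 483^2 = 233289 ≡ 64
243 = 128 + 64 + 32 + 16 + 2 + 1, so 321^243 ≡ 64·483·303·434·422·321 ≡ 185 (mod 491)
Right side y^r · r^s mod p:
71^2 = 5041 ≡ 131
71^4 ≡ 131^2 = 17161 ≡ 467
71^8 ≡ 467^2 = 218089 ≡ 85
71^16 ≡ 85^2 = 7225 ≡ 351
71^32 ≡ 351^2 = 123201 ≡ 451
71^64 ≡ 451^2 = 203401 ≡ 127
71^128 ≡ 127^2 = 16129 ≡ 417
132 = 128 + 4, so 71^132 ≡ 417·467 ≡ 303 (mod 491)
132^2 = 17424 ≡ 239
132^4 ≡ 239^2 = 57121 ≡ 165
132^8 ≡ 165^2 = 27225 ≡ 220
132^16 ≡ 220^2 = 48400 ≡ 282
132^32 ≡ 282^2 = 79524 ≡ 473
132^64 ≡ 473^2 = 223729 ≡ 324
132^128 ≡ 324^2 = 104976 ≡ 393
221 = 128 + 64 + 16 + 8 + 4 + 1, so 132^221 ≡ 393·324·282·220·165·132 ≡ 206 (mod 491)
303·206 = 62418 ≡ 61 (mod 491)
185 ≠ 61, so verification fails.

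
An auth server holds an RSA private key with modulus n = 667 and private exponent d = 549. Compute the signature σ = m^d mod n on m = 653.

18

m^2 ≡ 653^2 = 426409 ≡ 196
m^4 ≡ 196^2 = 38416 ≡ 397
m^8 ≡ 397^2 = 157609 ≡ 197
m^16 ≡ 197^2 = 38809 ≡ 123
m^32 ≡ 123^2 = 15129 ≡ 455
m^64 ≡ 455^2 = 207025 ≡ 255
m^128 ≡ 255^2 = 65025 ≡ 326
m^256 ≡ 326^2 = 106276 ≡ 223
m^512 ≡ 223^2 = 49729 ≡ 371
549 = 512 + 32 + 4 + 1, so m^549 ≡ 371·455·397·653 ≡ 18 (mod 667)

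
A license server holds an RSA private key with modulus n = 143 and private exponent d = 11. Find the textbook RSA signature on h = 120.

87

h^2 ≡ 120^2 = 14400 ≡ 100
h^4 ≡ 100^2 = 10000 ≡ 133
h^8 ≡ 133^2 = 17689 ≡ 100
11 = 8 + 2 + 1, so h^11 ≡ 100·100·120 ≡ 87 (mod 143)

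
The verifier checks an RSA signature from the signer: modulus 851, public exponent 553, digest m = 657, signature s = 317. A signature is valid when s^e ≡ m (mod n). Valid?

yes

s^2 ≡ 317^2 = 100489 ≡ 71
s^4 ≡ 71^2 = 5041 ≡ 786
s^8 ≡ 786^2 = 617796 ≡ 821
s^16 ≡ 821^2 = 674041 ≡ 49
s^32 ≡ 49^2 = 2401 ≡ 699
s^64 ≡ 699^2 = 488601 ≡ 127
s^128 ≡ 127^2 = 16129 ≡ 811
s^256 ≡ 811^2 = 657721 ≡ 749
s^512 ≡ 749^2 = 561001 ≡ 192
553 = 512 + 32 + 8 + 1, so s^553 ≡ 192·699·821·317 ≡ 657 (mod 851)
s^553 mod 851 = 657 matches m.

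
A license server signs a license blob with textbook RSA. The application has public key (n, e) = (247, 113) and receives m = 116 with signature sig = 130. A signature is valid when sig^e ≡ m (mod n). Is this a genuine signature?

forged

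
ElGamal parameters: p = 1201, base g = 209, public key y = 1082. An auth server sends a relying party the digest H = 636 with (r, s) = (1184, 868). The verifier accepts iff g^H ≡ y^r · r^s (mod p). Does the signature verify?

Left side g^H mod p:
209^636 mod 1201 = 150
Right side y^r · r^s mod p:
1082^1184 mod 1201 = 576
1184^868 mod 1201 = 288
576·288 = 165888 ≡ 150 (mod 1201)
150 ≡ 150 (mod 1201), so the signature is genuine.

verifies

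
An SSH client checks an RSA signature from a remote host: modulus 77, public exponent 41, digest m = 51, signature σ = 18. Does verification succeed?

passes

σ^2 ≡ 18^2 = 324 ≡ 16
σ^4 ≡ 16^2 = 256 ≡ 25
σ^8 ≡ 25^2 = 625 ≡ 9
σ^16 ≡ 9^2 = 81 ≡ 4
σ^32 ≡ 4^2 = 16
41 = 32 + 8 + 1, so σ^41 ≡ 16·9·18 ≡ 51 (mod 77)
51 = m, so the signature checks out.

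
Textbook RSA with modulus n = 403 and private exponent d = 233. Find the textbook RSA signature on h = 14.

h^2 ≡ 14^2 = 196
h^4 ≡ 196^2 = 38416 ≡ 131
h^8 ≡ 131^2 = 17161 ≡ 235
h^16 ≡ 235^2 = 55225 ≡ 14
h^32 ≡ 14^2 = 196
h^64 ≡ 196^2 = 38416 ≡ 131
h^128 ≡ 131^2 = 17161 ≡ 235
233 = 128 + 64 + 32 + 8 + 1, so h^233 ≡ 235·131·196·235·14 ≡ 235 (mod 403)

235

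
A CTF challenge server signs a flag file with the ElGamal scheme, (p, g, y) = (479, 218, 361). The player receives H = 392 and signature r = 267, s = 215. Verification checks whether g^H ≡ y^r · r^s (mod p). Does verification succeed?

passes

Left side g^H mod p:
Squares mod 479: 218^1≡218, 218^2≡103, 218^4≡71, 218^8≡251, 218^16≡252, 218^32≡276, 218^64≡15, 218^128≡225, 218^256≡330
392 = 256 + 128 + 8, so 218^392 ≡ 330·225·251 ≡ 297 (mod 479)
Right side y^r · r^s mod p:
Squares mod 479: 361^1≡361, 361^2≡33, 361^4≡131, 361^8≡396, 361^16≡183, 361^32≡438, 361^64≡244, 361^128≡140, 361^256≡440
267 = 256 + 8 + 2 + 1, so 361^267 ≡ 440·396·33·361 ≡ 7 (mod 479)
Squares mod 479: 267^1≡267, 267^2≡397, 267^4≡18, 267^8≡324, 267^16≡75, 267^32≡356, 267^64≡280, 267^128≡323
215 = 128 + 64 + 16 + 4 + 2 + 1, so 267^215 ≡ 323·280·75·18·397·267 ≡ 453 (mod 479)
7·453 = 3171 ≡ 297 (mod 479)
297 ≡ 297 (mod 479), so the signature is genuine.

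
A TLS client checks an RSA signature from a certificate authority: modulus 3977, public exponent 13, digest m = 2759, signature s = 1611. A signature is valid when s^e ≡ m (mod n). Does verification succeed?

s^13 mod 3977 = 3047
3047 ≠ 2759, so verification fails.

fails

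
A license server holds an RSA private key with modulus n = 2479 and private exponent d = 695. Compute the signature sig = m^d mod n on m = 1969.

1346

m^2 ≡ 1969^2 = 3876961 ≡ 2284
m^4 ≡ 2284^2 = 5216656 ≡ 840
m^8 ≡ 840^2 = 705600 ≡ 1564
m^16 ≡ 1564^2 = 2446096 ≡ 1802
m^32 ≡ 1802^2 = 3247204 ≡ 2193
m^64 ≡ 2193^2 = 4809249 ≡ 2468
m^128 ≡ 2468^2 = 6091024 ≡ 121
m^256 ≡ 121^2 = 14641 ≡ 2246
m^512 ≡ 2246^2 = 5044516 ≡ 2230
695 = 512 + 128 + 32 + 16 + 4 + 2 + 1, so m^695 ≡ 2230·121·2193·1802·840·2284·1969 ≡ 1346 (mod 2479)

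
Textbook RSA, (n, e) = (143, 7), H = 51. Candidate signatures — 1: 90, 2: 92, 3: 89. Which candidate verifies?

1

Candidate 1: Squares mod 143: 90^1≡90, 90^2≡92, 90^4≡27; 7 = 4 + 2 + 1, so 90^7 ≡ 27·92·90 ≡ 51 (mod 143)
  → matches H = 51
Candidate 2: Squares mod 143: 92^1≡92, 92^2≡27, 92^4≡14; 7 = 4 + 2 + 1, so 92^7 ≡ 14·27·92 ≡ 27 (mod 143)
Candidate 3: Squares mod 143: 89^1≡89, 89^2≡56, 89^4≡133; 7 = 4 + 2 + 1, so 89^7 ≡ 133·56·89 ≡ 67 (mod 143)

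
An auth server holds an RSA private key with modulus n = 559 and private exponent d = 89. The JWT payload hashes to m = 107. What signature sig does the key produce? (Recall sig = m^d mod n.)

Squares mod 559: m^1≡107, m^2≡269, m^4≡250, m^8≡451, m^16≡484, m^32≡35, m^64≡107
89 = 64 + 16 + 8 + 1, so m^89 ≡ 107·484·451·107 ≡ 477 (mod 559)

477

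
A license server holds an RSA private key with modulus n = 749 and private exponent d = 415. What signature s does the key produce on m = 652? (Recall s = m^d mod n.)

Squares mod 749: m^1≡652, m^2≡421, m^4≡477, m^8≡582, m^16≡176, m^32≡267, m^64≡134, m^128≡729, m^256≡400
415 = 256 + 128 + 16 + 8 + 4 + 2 + 1, so m^415 ≡ 400·729·176·582·477·421·652 ≡ 400 (mod 749)

400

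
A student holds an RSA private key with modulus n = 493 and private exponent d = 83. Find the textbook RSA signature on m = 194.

m^2 ≡ 194^2 = 37636 ≡ 168
m^4 ≡ 168^2 = 28224 ≡ 123
m^8 ≡ 123^2 = 15129 ≡ 339
m^16 ≡ 339^2 = 114921 ≡ 52
m^32 ≡ 52^2 = 2704 ≡ 239
m^64 ≡ 239^2 = 57121 ≡ 426
83 = 64 + 16 + 2 + 1, so m^83 ≡ 426·52·168·194 ≡ 190 (mod 493)

190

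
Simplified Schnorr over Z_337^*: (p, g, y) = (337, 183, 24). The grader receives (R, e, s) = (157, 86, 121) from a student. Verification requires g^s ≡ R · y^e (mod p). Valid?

yes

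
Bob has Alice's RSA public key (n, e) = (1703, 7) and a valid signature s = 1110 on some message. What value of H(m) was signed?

1685

s^2 ≡ 1110^2 = 1232100 ≡ 831
s^4 ≡ 831^2 = 690561 ≡ 846
7 = 4 + 2 + 1, so s^7 ≡ 846·831·1110 ≡ 1685 (mod 1703)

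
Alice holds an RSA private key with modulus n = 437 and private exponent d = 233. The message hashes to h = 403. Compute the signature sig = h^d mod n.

328

Squares mod 437: h^1≡403, h^2≡282, h^4≡427, h^8≡100, h^16≡386, h^32≡416, h^64≡4, h^128≡16
233 = 128 + 64 + 32 + 8 + 1, so h^233 ≡ 16·4·416·100·403 ≡ 328 (mod 437)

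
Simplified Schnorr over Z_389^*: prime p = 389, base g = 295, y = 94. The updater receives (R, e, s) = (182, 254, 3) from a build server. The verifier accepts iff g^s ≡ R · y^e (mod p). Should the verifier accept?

reject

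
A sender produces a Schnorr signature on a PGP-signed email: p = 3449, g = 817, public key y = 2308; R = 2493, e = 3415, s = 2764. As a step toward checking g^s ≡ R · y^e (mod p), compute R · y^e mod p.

2308^2 = 5326864 ≡ 1608
2308^4 ≡ 1608^2 = 2585664 ≡ 2363
2308^8 ≡ 2363^2 = 5583769 ≡ 3287
2308^16 ≡ 3287^2 = 10804369 ≡ 2101
2308^32 ≡ 2101^2 = 4414201 ≡ 2930
2308^64 ≡ 2930^2 = 8584900 ≡ 339
2308^128 ≡ 339^2 = 114921 ≡ 1104
2308^256 ≡ 1104^2 = 1218816 ≡ 1319
2308^512 ≡ 1319^2 = 1739761 ≡ 1465
2308^1024 ≡ 1465^2 = 2146225 ≡ 947
2308^2048 ≡ 947^2 = 896809 ≡ 69
3415 = 2048 + 1024 + 256 + 64 + 16 + 4 + 2 + 1, so 2308^3415 ≡ 69·947·1319·339·2101·2363·1608·2308 ≡ 217 (mod 3449)
R · y^e ≡ 2493·217 = 540981 ≡ 2937 (mod 3449)

2937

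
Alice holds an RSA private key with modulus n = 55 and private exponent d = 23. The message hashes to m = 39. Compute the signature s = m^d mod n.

29

m^2 ≡ 39^2 = 1521 ≡ 36
m^4 ≡ 36^2 = 1296 ≡ 31
m^8 ≡ 31^2 = 961 ≡ 26
m^16 ≡ 26^2 = 676 ≡ 16
23 = 16 + 4 + 2 + 1, so m^23 ≡ 16·31·36·39 ≡ 29 (mod 55)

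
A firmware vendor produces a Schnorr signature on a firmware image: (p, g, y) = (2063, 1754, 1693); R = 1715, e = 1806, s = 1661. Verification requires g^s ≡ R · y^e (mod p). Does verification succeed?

g^s mod p:
1754^2 = 3076516 ≡ 583
1754^4 ≡ 583^2 = 339889 ≡ 1557
1754^8 ≡ 1557^2 = 2424249 ≡ 224
1754^16 ≡ 224^2 = 50176 ≡ 664
1754^32 ≡ 664^2 = 440896 ≡ 1477
1754^64 ≡ 1477^2 = 2181529 ≡ 938
1754^128 ≡ 938^2 = 879844 ≡ 1006
1754^256 ≡ 1006^2 = 1012036 ≡ 1166
1754^512 ≡ 1166^2 = 1359556 ≡ 39
1754^1024 ≡ 39^2 = 1521
1661 = 1024 + 512 + 64 + 32 + 16 + 8 + 4 + 1, so 1754^1661 ≡ 1521·39·938·1477·664·224·1557·1754 ≡ 947 (mod 2063)
R · y^e mod p:
1693^2 = 2866249 ≡ 742
1693^4 ≡ 742^2 = 550564 ≡ 1806
1693^8 ≡ 1806^2 = 3261636 ≡ 33
1693^16 ≡ 33^2 = 1089
1693^32 ≡ 1089^2 = 1185921 ≡ 1759
1693^64 ≡ 1759^2 = 3094081 ≡ 1644
1693^128 ≡ 1644^2 = 2702736 ≡ 206
1693^256 ≡ 206^2 = 42436 ≡ 1176
1693^512 ≡ 1176^2 = 1382976 ≡ 766
1693^1024 ≡ 766^2 = 586756 ≡ 864
1806 = 1024 + 512 + 256 + 8 + 4 + 2, so 1693^1806 ≡ 864·766·1176·33·1806·742 ≡ 928 (mod 2063)
1715·928 = 1591520 ≡ 947 (mod 2063)
947 ≡ 947 (mod 2063); signature holds.

passes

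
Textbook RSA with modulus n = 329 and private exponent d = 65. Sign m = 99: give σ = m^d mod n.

m^2 ≡ 99^2 = 9801 ≡ 260
m^4 ≡ 260^2 = 67600 ≡ 155
m^8 ≡ 155^2 = 24025 ≡ 8
m^16 ≡ 8^2 = 64
m^32 ≡ 64^2 = 4096 ≡ 148
m^64 ≡ 148^2 = 21904 ≡ 190
65 = 64 + 1, so m^65 ≡ 190·99 ≡ 57 (mod 329)

57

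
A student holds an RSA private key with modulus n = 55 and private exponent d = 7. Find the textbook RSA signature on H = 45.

45

Squares mod 55: H^1≡45, H^2≡45, H^4≡45
7 = 4 + 2 + 1, so H^7 ≡ 45·45·45 ≡ 45 (mod 55)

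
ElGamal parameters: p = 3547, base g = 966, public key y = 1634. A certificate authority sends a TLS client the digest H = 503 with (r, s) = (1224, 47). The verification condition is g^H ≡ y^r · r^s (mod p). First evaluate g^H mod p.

2113

966^503 mod 3547 = 2113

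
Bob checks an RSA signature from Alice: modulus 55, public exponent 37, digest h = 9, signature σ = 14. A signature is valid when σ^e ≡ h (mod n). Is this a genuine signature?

σ^2 ≡ 14^2 = 196 ≡ 31
σ^4 ≡ 31^2 = 961 ≡ 26
σ^8 ≡ 26^2 = 676 ≡ 16
σ^16 ≡ 16^2 = 256 ≡ 36
σ^32 ≡ 36^2 = 1296 ≡ 31
37 = 32 + 4 + 1, so σ^37 ≡ 31·26·14 ≡ 9 (mod 55)
Since 9 equals the digest 9, verification succeeds.

genuine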